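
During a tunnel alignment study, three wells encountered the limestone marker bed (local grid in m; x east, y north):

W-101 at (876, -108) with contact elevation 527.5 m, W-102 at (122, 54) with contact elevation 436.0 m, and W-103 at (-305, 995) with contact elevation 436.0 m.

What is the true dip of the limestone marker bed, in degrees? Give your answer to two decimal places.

Two edge vectors: W-101→W-102 = (-754, 162, -91.5), W-101→W-103 = (-1181, 1103, -91.5).
Normal n = (W-101→W-102) × (W-101→W-103) = (86101.5, 39070.5, -640340).
So ∂z/∂x = −n_x/n_z = 0.13446 and ∂z/∂y = −n_y/n_z = 0.06102.
Gradient magnitude |∇z| = √(a² + b²) = √(0.01808 + 0.00372) = 0.14766.
True dip = arctan(0.14766) = 8.40°, dipping toward WSW (azimuth ≈ 246°).

8.40°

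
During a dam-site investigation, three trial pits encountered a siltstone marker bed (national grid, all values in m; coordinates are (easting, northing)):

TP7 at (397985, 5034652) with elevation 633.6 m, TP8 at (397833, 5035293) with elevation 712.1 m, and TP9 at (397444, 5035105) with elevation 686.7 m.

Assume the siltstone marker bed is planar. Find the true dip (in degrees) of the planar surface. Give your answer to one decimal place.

Let the plane be z = a·E + b·N + c.
TP8−TP7: −152a + 641b = 78.5;  TP9−TP7: −541a + 453b = 53.1.
Solving gives a = 0.00548, b = 0.12376.
Gradient magnitude |∇z| = √(a² + b²) = √(0.00003 + 0.01532) = 0.12389.
True dip = arctan(0.12389) = 7.1°, dipping toward S (azimuth ≈ 183°).

7.1°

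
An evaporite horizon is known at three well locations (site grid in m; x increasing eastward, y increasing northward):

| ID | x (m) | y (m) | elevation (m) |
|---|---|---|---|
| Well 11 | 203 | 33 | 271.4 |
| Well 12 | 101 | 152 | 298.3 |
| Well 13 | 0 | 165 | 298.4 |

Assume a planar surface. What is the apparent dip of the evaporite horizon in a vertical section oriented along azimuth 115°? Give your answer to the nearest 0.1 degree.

4.5°

Two edge vectors: Well 11→Well 12 = (-102, 119, 26.9), Well 11→Well 13 = (-203, 132, 27).
Normal n = (Well 11→Well 12) × (Well 11→Well 13) = (-337.8, -2706.7, 10693).
So ∂z/∂x = −n_x/n_z = 0.03159 and ∂z/∂y = −n_y/n_z = 0.25313.
Unit vector along 115° is (sin 115°, cos 115°) = (0.9063, -0.4226).
Slope in that direction = a·(0.9063) + b·(-0.4226) = −0.07835.
Apparent dip = arctan|0.07835| = 4.5° (true dip is 14.3°, so apparent ≤ true as expected).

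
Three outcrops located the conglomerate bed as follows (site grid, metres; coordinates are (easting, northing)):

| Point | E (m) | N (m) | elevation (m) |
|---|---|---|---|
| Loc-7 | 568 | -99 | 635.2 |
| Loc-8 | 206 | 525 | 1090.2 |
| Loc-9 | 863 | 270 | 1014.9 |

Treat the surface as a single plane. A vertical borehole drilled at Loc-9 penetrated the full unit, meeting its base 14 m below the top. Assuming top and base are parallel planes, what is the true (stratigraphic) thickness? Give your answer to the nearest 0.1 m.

10.5 m

Two edge vectors: Loc-7→Loc-8 = (-362, 624, 455), Loc-7→Loc-9 = (295, 369, 379.7).
Normal n = (Loc-7→Loc-8) × (Loc-7→Loc-9) = (69037.8, 271676.4, -317658).
So ∂z/∂E = −n_x/n_z = 0.21733 and ∂z/∂N = −n_y/n_z = 0.85525.
|∇z| = √(a²+b²) = 0.88243, so dip δ = arctan(0.88243) = 41.43°.
True thickness = vertical thickness × cos δ = 14 × cos 41.43° = 10.5 m.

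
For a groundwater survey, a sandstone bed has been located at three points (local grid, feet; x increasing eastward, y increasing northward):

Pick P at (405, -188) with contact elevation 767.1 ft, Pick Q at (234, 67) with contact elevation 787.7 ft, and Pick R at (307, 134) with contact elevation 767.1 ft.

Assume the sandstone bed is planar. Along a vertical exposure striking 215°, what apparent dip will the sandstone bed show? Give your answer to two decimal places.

Let the plane be z = a·x + b·y + c.
Pick Q−Pick P: −171a + 255b = 20.6;  Pick R−Pick P: −98a + 322b = 0.
Solving gives a = −0.22058, b = −0.06713.
Unit vector along 215° is (sin 215°, cos 215°) = (-0.5736, -0.8192).
Slope in that direction = a·(-0.5736) + b·(-0.8192) = 0.18151.
Apparent dip = arctan|0.18151| = 10.29° (true dip is 13.0°, so apparent ≤ true as expected).

10.29°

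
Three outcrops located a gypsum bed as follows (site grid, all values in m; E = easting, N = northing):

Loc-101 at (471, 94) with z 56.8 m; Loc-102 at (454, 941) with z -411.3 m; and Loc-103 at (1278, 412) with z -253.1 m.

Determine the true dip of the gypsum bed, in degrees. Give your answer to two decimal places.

30.11°

Let the plane be z = a·E + b·N + c.
Loc-102−Loc-101: −17a + 847b = −468.1;  Loc-103−Loc-101: 807a + 318b = −309.9.
Solving gives a = −0.16494, b = −0.55597.
Gradient magnitude |∇z| = √(a² + b²) = √(0.02720 + 0.30910) = 0.57992.
True dip = arctan(0.57992) = 30.11°, dipping toward NNE (azimuth ≈ 017°).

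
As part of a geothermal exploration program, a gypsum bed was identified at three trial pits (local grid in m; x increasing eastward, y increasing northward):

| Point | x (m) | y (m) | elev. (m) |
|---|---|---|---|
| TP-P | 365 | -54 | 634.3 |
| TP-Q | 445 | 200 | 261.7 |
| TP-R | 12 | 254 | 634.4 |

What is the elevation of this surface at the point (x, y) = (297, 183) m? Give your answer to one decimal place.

429.9 m

Let the plane be z = a·x + b·y + c.
TP-Q−TP-P: 80a + 254b = −372.6;  TP-R−TP-P: −353a + 308b = 0.1.
Solving gives a = −1.00424, b = −1.15063.
Then c = 634.3 − a·365 − b·-54 = 938.71.
At (297, 183): z = −298.3 − 210.6 + 938.71 = 429.9 m.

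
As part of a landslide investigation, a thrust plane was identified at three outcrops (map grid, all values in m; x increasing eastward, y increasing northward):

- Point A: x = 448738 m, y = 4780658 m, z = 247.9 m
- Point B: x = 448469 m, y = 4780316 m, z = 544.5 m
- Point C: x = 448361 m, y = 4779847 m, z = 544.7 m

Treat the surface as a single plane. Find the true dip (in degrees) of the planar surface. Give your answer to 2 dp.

57.98°

Two edge vectors: Point A→Point B = (-269, -342, 296.6), Point A→Point C = (-377, -811, 296.8).
Normal n = (Point A→Point B) × (Point A→Point C) = (139037, -31979, 89225).
So ∂z/∂x = −n_x/n_z = −1.55827 and ∂z/∂y = −n_y/n_z = 0.35841.
Gradient magnitude |∇z| = √(a² + b²) = √(2.42822 + 0.12846) = 1.59896.
True dip = arctan(1.59896) = 57.98°, dipping toward ESE (azimuth ≈ 103°).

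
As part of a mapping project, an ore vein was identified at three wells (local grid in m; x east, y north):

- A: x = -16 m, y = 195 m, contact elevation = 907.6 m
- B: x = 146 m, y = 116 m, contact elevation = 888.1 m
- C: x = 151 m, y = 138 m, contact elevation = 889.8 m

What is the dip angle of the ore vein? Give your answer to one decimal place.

6.8°

Let the plane be z = a·x + b·y + c.
B−A: 162a − 79b = −19.5;  C−A: 167a − 57b = −17.8.
Solving gives a = −0.07444, b = 0.09419.
Gradient magnitude |∇z| = √(a² + b²) = √(0.00554 + 0.00887) = 0.12005.
True dip = arctan(0.12005) = 6.8°, dipping toward SE (azimuth ≈ 142°).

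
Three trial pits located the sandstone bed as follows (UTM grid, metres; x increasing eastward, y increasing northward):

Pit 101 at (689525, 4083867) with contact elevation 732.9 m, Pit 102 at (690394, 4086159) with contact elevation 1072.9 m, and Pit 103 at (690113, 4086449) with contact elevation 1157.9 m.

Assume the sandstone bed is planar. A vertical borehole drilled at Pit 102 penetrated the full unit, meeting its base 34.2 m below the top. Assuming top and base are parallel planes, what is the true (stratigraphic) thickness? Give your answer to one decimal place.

33.4 m

Two edge vectors: Pit 101→Pit 102 = (869, 2292, 340), Pit 101→Pit 103 = (588, 2582, 425).
Normal n = (Pit 101→Pit 102) × (Pit 101→Pit 103) = (96220, -169405, 896062).
So ∂z/∂x = −n_x/n_z = −0.10738 and ∂z/∂y = −n_y/n_z = 0.18905.
|∇z| = √(a²+b²) = 0.21742, so dip δ = arctan(0.21742) = 12.27°.
True thickness = vertical thickness × cos δ = 34.2 × cos 12.27° = 33.4 m.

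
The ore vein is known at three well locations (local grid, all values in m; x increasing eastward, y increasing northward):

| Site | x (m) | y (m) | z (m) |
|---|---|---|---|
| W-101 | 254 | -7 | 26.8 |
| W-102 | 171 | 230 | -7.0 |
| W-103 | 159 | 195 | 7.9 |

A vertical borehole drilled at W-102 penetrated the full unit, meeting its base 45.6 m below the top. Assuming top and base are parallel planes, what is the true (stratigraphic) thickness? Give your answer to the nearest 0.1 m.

Let the plane be z = a·x + b·y + c.
W-102−W-101: −83a + 237b = −33.8;  W-103−W-101: −95a + 202b = −18.9.
Solving gives a = −0.40847, b = −0.28567.
|∇z| = √(a²+b²) = 0.49845, so dip δ = arctan(0.49845) = 26.49°.
True thickness = vertical thickness × cos δ = 45.6 × cos 26.49° = 40.8 m.

40.8 m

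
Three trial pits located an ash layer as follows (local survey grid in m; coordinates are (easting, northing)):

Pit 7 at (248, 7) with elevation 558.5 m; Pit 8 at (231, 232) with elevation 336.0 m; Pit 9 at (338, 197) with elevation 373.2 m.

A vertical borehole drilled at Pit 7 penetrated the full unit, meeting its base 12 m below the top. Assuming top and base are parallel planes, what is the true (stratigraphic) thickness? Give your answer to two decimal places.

Let the plane be z = a·E + b·N + c.
Pit 8−Pit 7: −17a + 225b = −222.5;  Pit 9−Pit 7: 90a + 190b = −185.3.
Solving gives a = 0.02481, b = −0.98701.
|∇z| = √(a²+b²) = 0.98733, so dip δ = arctan(0.98733) = 44.63°.
True thickness = vertical thickness × cos δ = 12 × cos 44.63° = 8.54 m.

8.54 m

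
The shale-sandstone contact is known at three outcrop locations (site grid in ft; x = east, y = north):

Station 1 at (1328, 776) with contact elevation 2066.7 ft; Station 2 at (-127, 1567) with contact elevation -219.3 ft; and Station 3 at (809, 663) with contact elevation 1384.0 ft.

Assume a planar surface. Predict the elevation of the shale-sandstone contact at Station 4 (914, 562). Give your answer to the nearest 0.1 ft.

Two edge vectors: Station 1→Station 2 = (-1455, 791, -2286), Station 1→Station 3 = (-519, -113, -682.7).
Normal n = (Station 1→Station 2) × (Station 1→Station 3) = (-798333.7, 193105.5, 574944).
So ∂z/∂x = −n_x/n_z = 1.388542 and ∂z/∂y = −n_y/n_z = −0.335868.
Intercept c from Station 1: 2066.7 − 1843.98 + 260.63 = 483.35.
At (914, 562): z = 1269.1 − 188.8 + 483.35 = 1563.7 ft.

1563.7 ft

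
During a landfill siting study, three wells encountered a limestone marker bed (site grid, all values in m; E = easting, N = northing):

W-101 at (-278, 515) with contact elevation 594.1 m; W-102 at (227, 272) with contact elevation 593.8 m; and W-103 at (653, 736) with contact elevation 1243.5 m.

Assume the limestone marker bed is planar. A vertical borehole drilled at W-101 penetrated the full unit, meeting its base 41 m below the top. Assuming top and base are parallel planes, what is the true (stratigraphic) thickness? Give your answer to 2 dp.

27.88 m

Let the plane be z = a·E + b·N + c.
W-102−W-101: 505a − 243b = −0.3;  W-103−W-101: 931a + 221b = 649.4.
Solving gives a = 0.46690, b = 0.97155.
|∇z| = √(a²+b²) = 1.07792, so dip δ = arctan(1.07792) = 47.15°.
True thickness = vertical thickness × cos δ = 41 × cos 47.15° = 27.88 m.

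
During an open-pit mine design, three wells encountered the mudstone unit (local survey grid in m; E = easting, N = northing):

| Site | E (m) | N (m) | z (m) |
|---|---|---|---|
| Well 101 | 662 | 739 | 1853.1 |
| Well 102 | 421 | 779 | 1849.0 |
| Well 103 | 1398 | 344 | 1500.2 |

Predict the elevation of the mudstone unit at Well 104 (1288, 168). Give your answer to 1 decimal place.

1238.2 m

Two edge vectors: Well 101→Well 102 = (-241, 40, -4.1), Well 101→Well 103 = (736, -395, -352.9).
Normal n = (Well 101→Well 102) × (Well 101→Well 103) = (-15735.5, -88066.5, 65755).
So ∂z/∂E = −n_x/n_z = 0.239305 and ∂z/∂N = −n_y/n_z = 1.339313.
Intercept c from Well 101: 1853.1 − 158.42 − 989.75 = 704.93.
At (1288, 168): z = 308.2 + 225.0 + 704.93 = 1238.2 m.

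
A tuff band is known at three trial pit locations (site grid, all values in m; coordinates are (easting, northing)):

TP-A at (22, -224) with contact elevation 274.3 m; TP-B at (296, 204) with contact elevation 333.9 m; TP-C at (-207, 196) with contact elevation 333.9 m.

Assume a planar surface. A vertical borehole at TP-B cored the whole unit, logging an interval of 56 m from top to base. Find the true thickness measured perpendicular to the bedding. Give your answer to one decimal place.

55.5 m

Two edge vectors: TP-A→TP-B = (274, 428, 59.6), TP-A→TP-C = (-229, 420, 59.6).
Normal n = (TP-A→TP-B) × (TP-A→TP-C) = (476.8, -29978.8, 213092).
So ∂z/∂E = −n_x/n_z = −0.00224 and ∂z/∂N = −n_y/n_z = 0.14068.
|∇z| = √(a²+b²) = 0.14070, so dip δ = arctan(0.14070) = 8.01°.
True thickness = vertical thickness × cos δ = 56 × cos 8.01° = 55.5 m.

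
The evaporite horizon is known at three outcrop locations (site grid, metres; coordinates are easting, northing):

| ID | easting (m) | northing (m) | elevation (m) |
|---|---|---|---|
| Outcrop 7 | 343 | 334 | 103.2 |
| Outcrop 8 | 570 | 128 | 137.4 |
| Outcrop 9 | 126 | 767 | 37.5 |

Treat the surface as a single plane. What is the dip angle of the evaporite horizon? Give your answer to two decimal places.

Let the plane be z = a·easting + b·northing + c.
Outcrop 8−Outcrop 7: 227a − 206b = 34.2;  Outcrop 9−Outcrop 7: −217a + 433b = −65.7.
Solving gives a = 0.02378, b = −0.13981.
Gradient magnitude |∇z| = √(a² + b²) = √(0.00057 + 0.01955) = 0.14182.
True dip = arctan(0.14182) = 8.07°, dipping toward N (azimuth ≈ 350°).

8.07°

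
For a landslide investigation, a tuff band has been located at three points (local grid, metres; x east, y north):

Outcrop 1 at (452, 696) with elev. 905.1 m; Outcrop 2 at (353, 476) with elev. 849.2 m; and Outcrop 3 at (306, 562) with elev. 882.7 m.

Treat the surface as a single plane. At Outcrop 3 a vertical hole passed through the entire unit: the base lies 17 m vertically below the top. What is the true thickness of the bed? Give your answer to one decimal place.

Let the plane be z = a·x + b·y + c.
Outcrop 2−Outcrop 1: −99a − 220b = −55.9;  Outcrop 3−Outcrop 1: −146a − 134b = −22.4.
Solving gives a = −0.13592, b = 0.31525.
|∇z| = √(a²+b²) = 0.34331, so dip δ = arctan(0.34331) = 18.95°.
True thickness = vertical thickness × cos δ = 17 × cos 18.95° = 16.1 m.

16.1 m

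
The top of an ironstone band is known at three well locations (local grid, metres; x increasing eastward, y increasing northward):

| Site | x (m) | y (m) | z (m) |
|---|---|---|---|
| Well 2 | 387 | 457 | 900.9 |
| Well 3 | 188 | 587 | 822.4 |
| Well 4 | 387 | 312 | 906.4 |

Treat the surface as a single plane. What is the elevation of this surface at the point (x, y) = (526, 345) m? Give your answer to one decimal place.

956.5 m

Let the plane be z = a·x + b·y + c.
Well 3−Well 2: −199a + 130b = −78.5;  Well 4−Well 2: 0a − 145b = 5.5.
Solving gives a = 0.36969, b = −0.03793.
Then c = 900.9 − a·387 − b·457 = 775.16.
At (526, 345): z = 194.5 − 13.1 + 775.16 = 956.5 m.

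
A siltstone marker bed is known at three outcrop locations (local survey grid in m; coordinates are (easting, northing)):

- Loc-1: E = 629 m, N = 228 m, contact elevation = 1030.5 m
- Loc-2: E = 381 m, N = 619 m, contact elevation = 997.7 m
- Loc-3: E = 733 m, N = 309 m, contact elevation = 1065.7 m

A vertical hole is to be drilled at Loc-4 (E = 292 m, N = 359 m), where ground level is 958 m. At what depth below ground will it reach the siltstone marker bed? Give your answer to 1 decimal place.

Let the plane be z = a·E + b·N + c.
Loc-2−Loc-1: −248a + 391b = −32.8;  Loc-3−Loc-1: 104a + 81b = 35.2.
Solving gives a = 0.27028, b = 0.08754.
Then c = 1030.5 − a·629 − b·228 = 840.53.
At (292, 359): z_contact = 78.92 + 31.43 + 840.53 = 950.88 m.
Depth below ground = 958 − 950.88 = 7.1 m.

7.1 m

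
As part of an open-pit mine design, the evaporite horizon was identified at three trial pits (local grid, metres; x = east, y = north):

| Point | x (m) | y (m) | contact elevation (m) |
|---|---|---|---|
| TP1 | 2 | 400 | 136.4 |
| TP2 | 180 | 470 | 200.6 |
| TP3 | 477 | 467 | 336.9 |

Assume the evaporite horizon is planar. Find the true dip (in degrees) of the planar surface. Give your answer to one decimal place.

27.4°

Let the plane be z = a·x + b·y + c.
TP2−TP1: 178a + 70b = 64.2;  TP3−TP1: 475a + 67b = 200.5.
Solving gives a = 0.45646, b = −0.24358.
Gradient magnitude |∇z| = √(a² + b²) = √(0.20836 + 0.05933) = 0.51738.
True dip = arctan(0.51738) = 27.4°, dipping toward WNW (azimuth ≈ 298°).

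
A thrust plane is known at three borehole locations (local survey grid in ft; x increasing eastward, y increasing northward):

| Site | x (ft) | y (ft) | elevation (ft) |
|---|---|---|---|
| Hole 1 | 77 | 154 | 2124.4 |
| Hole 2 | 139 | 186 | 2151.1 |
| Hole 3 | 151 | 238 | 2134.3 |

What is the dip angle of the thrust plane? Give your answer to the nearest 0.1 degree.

Let the plane be z = a·x + b·y + c.
Hole 2−Hole 1: 62a + 32b = 26.7;  Hole 3−Hole 1: 74a + 84b = 9.9.
Solving gives a = 0.67817, b = −0.47958.
Gradient magnitude |∇z| = √(a² + b²) = √(0.45991 + 0.22999) = 0.83061.
True dip = arctan(0.83061) = 39.7°, dipping toward NW (azimuth ≈ 305°).

39.7°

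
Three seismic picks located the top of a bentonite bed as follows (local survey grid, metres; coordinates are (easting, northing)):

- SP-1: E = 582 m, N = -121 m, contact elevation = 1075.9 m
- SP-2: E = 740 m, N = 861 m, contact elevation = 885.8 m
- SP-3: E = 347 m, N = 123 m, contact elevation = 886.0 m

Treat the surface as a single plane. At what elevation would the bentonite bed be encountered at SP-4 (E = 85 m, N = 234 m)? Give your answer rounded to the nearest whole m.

719 m

Two edge vectors: SP-1→SP-2 = (158, 982, -190.1), SP-1→SP-3 = (-235, 244, -189.9).
Normal n = (SP-1→SP-2) × (SP-1→SP-3) = (-140097.4, 74677.7, 269322).
So ∂z/∂E = −n_x/n_z = 0.52019 and ∂z/∂N = −n_y/n_z = −0.27728.
Intercept c from SP-1: 1075.9 − 302.75 − 33.55 = 739.60.
At (85, 234): z = 44.2 − 64.9 + 739.60 = 718.9 m.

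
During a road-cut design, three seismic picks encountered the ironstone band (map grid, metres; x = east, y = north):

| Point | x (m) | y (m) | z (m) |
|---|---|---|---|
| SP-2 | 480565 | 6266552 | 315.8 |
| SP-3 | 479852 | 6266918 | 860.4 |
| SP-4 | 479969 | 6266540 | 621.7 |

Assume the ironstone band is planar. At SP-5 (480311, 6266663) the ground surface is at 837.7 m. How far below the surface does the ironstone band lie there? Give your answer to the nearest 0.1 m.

Two edge vectors: SP-2→SP-3 = (-713, 366, 544.6), SP-2→SP-4 = (-596, -12, 305.9).
Normal n = (SP-2→SP-3) × (SP-2→SP-4) = (118494.6, -106474.9, 226692).
So ∂z/∂x = −n_x/n_z = −0.522711873 and ∂z/∂y = −n_y/n_z = 0.469689711.
Intercept c from SP-2: 315.8 + 251197.03 − 2943335.00 = −2691822.17.
At (480311, 6266663): z_contact = −251064.26 + 2943387.13 − 2691822.17 = 500.70 m.
Depth below ground = 837.7 − 500.70 = 337.0 m.

337.0 m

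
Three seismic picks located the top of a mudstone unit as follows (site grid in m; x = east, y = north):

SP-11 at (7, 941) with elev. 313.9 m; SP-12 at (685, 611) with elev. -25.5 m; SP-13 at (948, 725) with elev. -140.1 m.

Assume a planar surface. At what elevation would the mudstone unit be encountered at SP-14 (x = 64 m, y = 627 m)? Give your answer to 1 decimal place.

Two edge vectors: SP-11→SP-12 = (678, -330, -339.4), SP-11→SP-13 = (941, -216, -454).
Normal n = (SP-11→SP-12) × (SP-11→SP-13) = (76509.6, -11563.4, 164082).
So ∂z/∂x = −n_x/n_z = −0.46629 and ∂z/∂y = −n_y/n_z = 0.07047.
Intercept c from SP-11: 313.9 + 3.26 − 66.32 = 250.85.
At (64, 627): z = −29.8 + 44.2 + 250.85 = 265.2 m.

265.2 m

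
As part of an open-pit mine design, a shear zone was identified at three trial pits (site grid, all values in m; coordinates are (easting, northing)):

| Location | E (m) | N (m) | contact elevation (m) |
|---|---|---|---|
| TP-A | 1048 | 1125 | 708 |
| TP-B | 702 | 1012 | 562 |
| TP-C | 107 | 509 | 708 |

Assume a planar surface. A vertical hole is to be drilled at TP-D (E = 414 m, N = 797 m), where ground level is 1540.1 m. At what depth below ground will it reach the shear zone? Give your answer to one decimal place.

Two edge vectors: TP-A→TP-B = (-346, -113, -146), TP-A→TP-C = (-941, -616, 0).
Normal n = (TP-A→TP-B) × (TP-A→TP-C) = (-89936, 137386, 106803).
So ∂z/∂E = −n_x/n_z = 0.842074 and ∂z/∂N = −n_y/n_z = −1.286350.
Intercept c from TP-A: 708 − 882.49 + 1447.14 = 1272.65.
At (414, 797): z_contact = 348.62 − 1025.22 + 1272.65 = 596.05 m.
Depth below ground = 1540.1 − 596.05 = 944.1 m.

944.1 m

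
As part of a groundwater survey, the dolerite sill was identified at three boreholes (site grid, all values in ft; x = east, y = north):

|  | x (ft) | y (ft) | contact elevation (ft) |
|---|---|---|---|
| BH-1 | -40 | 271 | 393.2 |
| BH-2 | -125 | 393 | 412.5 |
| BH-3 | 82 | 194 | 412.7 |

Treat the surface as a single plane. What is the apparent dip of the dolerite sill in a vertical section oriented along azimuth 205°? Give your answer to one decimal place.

Two edge vectors: BH-1→BH-2 = (-85, 122, 19.3), BH-1→BH-3 = (122, -77, 19.5).
Normal n = (BH-1→BH-2) × (BH-1→BH-3) = (3865.1, 4012.1, -8339).
So ∂z/∂x = −n_x/n_z = 0.46350 and ∂z/∂y = −n_y/n_z = 0.48112.
Unit vector along 205° is (sin 205°, cos 205°) = (-0.4226, -0.9063).
Slope in that direction = a·(-0.4226) + b·(-0.9063) = −0.63193.
Apparent dip = arctan|0.63193| = 32.3° (true dip is 33.7°, so apparent ≤ true as expected).

32.3°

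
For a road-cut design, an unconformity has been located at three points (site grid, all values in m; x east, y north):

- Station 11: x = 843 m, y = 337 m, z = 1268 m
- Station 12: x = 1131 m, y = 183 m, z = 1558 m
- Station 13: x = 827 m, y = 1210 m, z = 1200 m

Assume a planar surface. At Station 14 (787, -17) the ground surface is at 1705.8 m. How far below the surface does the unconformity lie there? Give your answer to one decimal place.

471.1 m

Let the plane be z = a·x + b·y + c.
Station 12−Station 11: 288a − 154b = 290;  Station 13−Station 11: −16a + 873b = −68.
Solving gives a = 0.974847, b = −0.060026.
Then c = 1268 − a·843 − b·337 = 466.43.
At (787, -17): z_contact = 767.20 + 1.02 + 466.43 = 1234.66 m.
Depth below ground = 1705.8 − 1234.66 = 471.1 m.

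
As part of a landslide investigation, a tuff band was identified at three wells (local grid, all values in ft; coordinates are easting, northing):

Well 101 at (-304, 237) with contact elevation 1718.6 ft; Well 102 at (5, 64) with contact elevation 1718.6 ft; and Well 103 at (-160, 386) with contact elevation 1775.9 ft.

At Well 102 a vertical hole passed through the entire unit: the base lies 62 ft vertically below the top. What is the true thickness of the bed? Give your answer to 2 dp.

Let the plane be z = a·easting + b·northing + c.
Well 102−Well 101: 309a − 173b = 0;  Well 103−Well 101: 144a + 149b = 57.3.
Solving gives a = 0.13971, b = 0.24954.
|∇z| = √(a²+b²) = 0.28599, so dip δ = arctan(0.28599) = 15.96°.
True thickness = vertical thickness × cos δ = 62 × cos 15.96° = 59.61 ft.

59.61 ft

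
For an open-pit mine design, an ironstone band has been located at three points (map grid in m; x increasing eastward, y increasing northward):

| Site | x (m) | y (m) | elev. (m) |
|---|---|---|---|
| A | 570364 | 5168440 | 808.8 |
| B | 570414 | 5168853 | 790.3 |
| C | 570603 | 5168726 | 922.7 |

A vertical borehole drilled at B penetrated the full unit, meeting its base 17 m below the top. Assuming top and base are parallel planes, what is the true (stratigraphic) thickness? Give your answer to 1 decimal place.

Two edge vectors: A→B = (50, 413, -18.5), A→C = (239, 286, 113.9).
Normal n = (A→B) × (A→C) = (52331.7, -10116.5, -84407).
So ∂z/∂x = −n_x/n_z = 0.61999 and ∂z/∂y = −n_y/n_z = −0.11985.
|∇z| = √(a²+b²) = 0.63147, so dip δ = arctan(0.63147) = 32.27°.
True thickness = vertical thickness × cos δ = 17 × cos 32.27° = 14.4 m.

14.4 m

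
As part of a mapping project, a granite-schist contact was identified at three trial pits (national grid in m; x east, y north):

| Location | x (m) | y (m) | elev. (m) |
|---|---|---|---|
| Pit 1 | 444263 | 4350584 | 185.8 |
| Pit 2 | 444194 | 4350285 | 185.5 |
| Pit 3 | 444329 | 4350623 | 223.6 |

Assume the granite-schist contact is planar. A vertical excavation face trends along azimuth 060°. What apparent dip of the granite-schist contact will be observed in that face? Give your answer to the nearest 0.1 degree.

26.5°

Two edge vectors: Pit 1→Pit 2 = (-69, -299, -0.3), Pit 1→Pit 3 = (66, 39, 37.8).
Normal n = (Pit 1→Pit 2) × (Pit 1→Pit 3) = (-11290.5, 2588.4, 17043).
So ∂z/∂x = −n_x/n_z = 0.66247 and ∂z/∂y = −n_y/n_z = −0.15187.
Unit vector along 060° is (sin 60°, cos 60°) = (0.8660, 0.5000).
Slope in that direction = a·(0.8660) + b·(0.5000) = 0.49778.
Apparent dip = arctan|0.49778| = 26.5° (true dip is 34.2°, so apparent ≤ true as expected).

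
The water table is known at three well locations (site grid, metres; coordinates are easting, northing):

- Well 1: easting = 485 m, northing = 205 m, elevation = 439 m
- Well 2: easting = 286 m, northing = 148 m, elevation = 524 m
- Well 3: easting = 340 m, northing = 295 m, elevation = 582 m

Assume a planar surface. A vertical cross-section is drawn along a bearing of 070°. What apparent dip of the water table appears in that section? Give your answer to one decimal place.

Two edge vectors: Well 1→Well 2 = (-199, -57, 85), Well 1→Well 3 = (-145, 90, 143).
Normal n = (Well 1→Well 2) × (Well 1→Well 3) = (-15801, 16132, -26175).
So ∂z/∂easting = −n_x/n_z = −0.60367 and ∂z/∂northing = −n_y/n_z = 0.61631.
Unit vector along 070° is (sin 70°, cos 70°) = (0.9397, 0.3420).
Slope in that direction = a·(0.9397) + b·(0.3420) = −0.35647.
Apparent dip = arctan|0.35647| = 19.6° (true dip is 40.8°, so apparent ≤ true as expected).

19.6°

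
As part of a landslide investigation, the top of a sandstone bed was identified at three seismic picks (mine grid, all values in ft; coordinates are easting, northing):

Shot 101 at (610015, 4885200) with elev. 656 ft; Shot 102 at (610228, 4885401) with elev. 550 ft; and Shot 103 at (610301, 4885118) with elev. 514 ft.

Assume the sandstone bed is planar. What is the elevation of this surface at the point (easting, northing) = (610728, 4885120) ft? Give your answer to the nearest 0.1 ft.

Two edge vectors: Shot 101→Shot 102 = (213, 201, -106), Shot 101→Shot 103 = (286, -82, -142).
Normal n = (Shot 101→Shot 102) × (Shot 101→Shot 103) = (-37234, -70, -74952).
So ∂z/∂easting = −n_x/n_z = −0.496771267 and ∂z/∂northing = −n_y/n_z = −0.000933931.
Intercept c from Shot 101: 656 + 303037.92 + 4562.44 = 308256.36.
At (610728, 4885120): z = −303392.1 − 4562.4 + 308256.36 = 301.9 ft.

301.9 ft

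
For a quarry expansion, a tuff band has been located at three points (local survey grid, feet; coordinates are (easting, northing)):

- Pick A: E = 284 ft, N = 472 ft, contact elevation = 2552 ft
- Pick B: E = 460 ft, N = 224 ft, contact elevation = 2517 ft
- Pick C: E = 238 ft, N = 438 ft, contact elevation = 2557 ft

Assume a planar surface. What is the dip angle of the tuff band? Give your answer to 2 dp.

Let the plane be z = a·E + b·N + c.
Pick B−Pick A: 176a − 248b = −35;  Pick C−Pick A: −46a − 34b = 5.
Solving gives a = −0.13972, b = 0.04197.
Gradient magnitude |∇z| = √(a² + b²) = √(0.01952 + 0.00176) = 0.14589.
True dip = arctan(0.14589) = 8.30°, dipping toward ESE (azimuth ≈ 107°).

8.30°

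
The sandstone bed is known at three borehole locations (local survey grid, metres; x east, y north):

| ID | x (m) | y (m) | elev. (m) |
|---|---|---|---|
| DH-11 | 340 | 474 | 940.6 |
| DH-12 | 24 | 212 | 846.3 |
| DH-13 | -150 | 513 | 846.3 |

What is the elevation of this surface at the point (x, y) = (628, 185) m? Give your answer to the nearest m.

965 m

Let the plane be z = a·x + b·y + c.
DH-12−DH-11: −316a − 262b = −94.3;  DH-13−DH-11: −490a + 39b = −94.3.
Solving gives a = 0.20173, b = 0.11662.
Then c = 940.6 − a·340 − b·474 = 816.74.
At (628, 185): z = 126.7 + 21.6 + 816.74 = 965.0 m.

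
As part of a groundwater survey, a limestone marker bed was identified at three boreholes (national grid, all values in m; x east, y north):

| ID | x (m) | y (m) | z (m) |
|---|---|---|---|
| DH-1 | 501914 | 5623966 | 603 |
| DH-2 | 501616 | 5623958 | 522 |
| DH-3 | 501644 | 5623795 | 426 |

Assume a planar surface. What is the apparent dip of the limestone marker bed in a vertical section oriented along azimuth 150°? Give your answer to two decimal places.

22.81°

Two edge vectors: DH-1→DH-2 = (-298, -8, -81), DH-1→DH-3 = (-270, -171, -177).
Normal n = (DH-1→DH-2) × (DH-1→DH-3) = (-12435, -30876, 48798).
So ∂z/∂x = −n_x/n_z = 0.25483 and ∂z/∂y = −n_y/n_z = 0.63273.
Unit vector along 150° is (sin 150°, cos 150°) = (0.5000, -0.8660).
Slope in that direction = a·(0.5000) + b·(-0.8660) = −0.42055.
Apparent dip = arctan|0.42055| = 22.81° (true dip is 34.3°, so apparent ≤ true as expected).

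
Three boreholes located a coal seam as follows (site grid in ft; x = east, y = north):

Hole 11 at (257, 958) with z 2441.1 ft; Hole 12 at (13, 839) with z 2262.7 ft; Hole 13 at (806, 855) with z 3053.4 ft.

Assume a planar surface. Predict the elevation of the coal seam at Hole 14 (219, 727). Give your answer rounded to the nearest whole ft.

2534 ft

Two edge vectors: Hole 11→Hole 12 = (-244, -119, -178.4), Hole 11→Hole 13 = (549, -103, 612.3).
Normal n = (Hole 11→Hole 12) × (Hole 11→Hole 13) = (-91238.9, 51459.6, 90463).
So ∂z/∂x = −n_x/n_z = 1.00858 and ∂z/∂y = −n_y/n_z = −0.56885.
Intercept c from Hole 11: 2441.1 − 259.20 + 544.96 = 2726.85.
At (219, 727): z = 220.9 − 413.6 + 2726.85 = 2534.2 ft.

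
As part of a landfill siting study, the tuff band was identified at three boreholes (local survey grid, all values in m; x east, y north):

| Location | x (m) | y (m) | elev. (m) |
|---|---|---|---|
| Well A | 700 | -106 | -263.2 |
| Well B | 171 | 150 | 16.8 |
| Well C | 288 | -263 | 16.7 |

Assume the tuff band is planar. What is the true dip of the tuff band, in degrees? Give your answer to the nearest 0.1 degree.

32.5°

Let the plane be z = a·x + b·y + c.
Well B−Well A: −529a + 256b = 280;  Well C−Well A: −412a − 157b = 279.9.
Solving gives a = −0.61326, b = −0.17349.
Gradient magnitude |∇z| = √(a² + b²) = √(0.37608 + 0.03010) = 0.63733.
True dip = arctan(0.63733) = 32.5°, dipping toward ENE (azimuth ≈ 074°).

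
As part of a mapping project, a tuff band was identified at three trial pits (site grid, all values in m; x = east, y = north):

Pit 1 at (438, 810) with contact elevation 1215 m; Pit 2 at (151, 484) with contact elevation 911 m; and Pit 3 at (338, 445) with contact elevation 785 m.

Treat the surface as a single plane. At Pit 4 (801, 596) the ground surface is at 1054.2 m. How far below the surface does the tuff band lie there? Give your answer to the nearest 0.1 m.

Let the plane be z = a·x + b·y + c.
Pit 2−Pit 1: −287a − 326b = −304;  Pit 3−Pit 1: −100a − 365b = −430.
Solving gives a = −0.40496, b = 1.28903.
Then c = 1215 − a·438 − b·810 = 348.26.
At (801, 596): z_contact = −324.37 + 768.26 + 348.26 = 792.15 m.
Depth below ground = 1054.2 − 792.15 = 262.1 m.

262.1 m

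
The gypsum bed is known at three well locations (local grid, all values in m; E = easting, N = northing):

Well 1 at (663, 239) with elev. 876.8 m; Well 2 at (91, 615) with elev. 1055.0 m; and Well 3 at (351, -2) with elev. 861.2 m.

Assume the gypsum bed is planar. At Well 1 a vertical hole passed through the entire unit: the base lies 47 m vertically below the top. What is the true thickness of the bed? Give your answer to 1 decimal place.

Let the plane be z = a·E + b·N + c.
Well 2−Well 1: −572a + 376b = 178.2;  Well 3−Well 1: −312a − 241b = −15.6.
Solving gives a = −0.14532, b = 0.25286.
|∇z| = √(a²+b²) = 0.29165, so dip δ = arctan(0.29165) = 16.26°.
True thickness = vertical thickness × cos δ = 47 × cos 16.26° = 45.1 m.

45.1 m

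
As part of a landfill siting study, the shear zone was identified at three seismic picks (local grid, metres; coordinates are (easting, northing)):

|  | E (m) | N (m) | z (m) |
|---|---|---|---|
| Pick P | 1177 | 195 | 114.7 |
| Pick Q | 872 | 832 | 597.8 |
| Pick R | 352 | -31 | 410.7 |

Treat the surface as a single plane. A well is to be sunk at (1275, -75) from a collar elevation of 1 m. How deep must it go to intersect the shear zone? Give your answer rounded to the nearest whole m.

75 m

Let the plane be z = a·E + b·N + c.
Pick Q−Pick P: −305a + 637b = 483.1;  Pick R−Pick P: −825a − 226b = 296.
Solving gives a = −0.50085, b = 0.51859.
Then c = 114.7 − a·1177 − b·195 = 603.08.
At (1275, -75): z_contact = −638.6 − 38.9 + 603.08 = -74.4 m.
Depth below ground = 1 − (-74.4) = 75 m.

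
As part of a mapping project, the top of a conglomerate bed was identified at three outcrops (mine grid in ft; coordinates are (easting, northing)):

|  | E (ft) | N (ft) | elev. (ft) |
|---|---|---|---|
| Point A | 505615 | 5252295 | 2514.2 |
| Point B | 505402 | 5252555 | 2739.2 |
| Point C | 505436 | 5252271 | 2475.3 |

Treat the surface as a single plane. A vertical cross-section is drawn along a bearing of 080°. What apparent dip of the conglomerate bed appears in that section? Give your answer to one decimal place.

Two edge vectors: Point A→Point B = (-213, 260, 225), Point A→Point C = (-179, -24, -38.9).
Normal n = (Point A→Point B) × (Point A→Point C) = (-4714, -48560.7, 51652).
So ∂z/∂E = −n_x/n_z = 0.09126 and ∂z/∂N = −n_y/n_z = 0.94015.
Unit vector along 080° is (sin 80°, cos 80°) = (0.9848, 0.1736).
Slope in that direction = a·(0.9848) + b·(0.1736) = 0.25313.
Apparent dip = arctan|0.25313| = 14.2° (true dip is 43.4°, so apparent ≤ true as expected).

14.2°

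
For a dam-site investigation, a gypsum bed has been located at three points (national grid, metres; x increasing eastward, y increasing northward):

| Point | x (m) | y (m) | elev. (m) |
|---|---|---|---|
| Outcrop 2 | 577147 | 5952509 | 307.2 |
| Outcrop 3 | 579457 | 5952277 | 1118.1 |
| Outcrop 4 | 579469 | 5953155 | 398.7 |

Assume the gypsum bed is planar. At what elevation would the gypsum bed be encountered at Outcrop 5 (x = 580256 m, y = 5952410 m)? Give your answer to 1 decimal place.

1223.1 m

Let the plane be z = a·x + b·y + c.
Outcrop 3−Outcrop 2: 2310a − 232b = 810.9;  Outcrop 4−Outcrop 2: 2322a + 646b = 91.5.
Solving gives a = 0.268379646, b = −0.823030246.
Then c = 307.2 − a·577147 − b·5952509 = 4744507.64.
At (580256, 5952410): z = 155728.9 − 4899013.5 + 4744507.64 = 1223.1 m.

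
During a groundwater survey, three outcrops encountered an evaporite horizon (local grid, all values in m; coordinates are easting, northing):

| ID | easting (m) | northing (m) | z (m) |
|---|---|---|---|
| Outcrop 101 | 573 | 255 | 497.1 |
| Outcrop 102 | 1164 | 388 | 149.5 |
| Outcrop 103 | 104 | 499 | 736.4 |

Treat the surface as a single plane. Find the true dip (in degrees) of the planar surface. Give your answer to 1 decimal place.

29.9°

Let the plane be z = a·easting + b·northing + c.
Outcrop 102−Outcrop 101: 591a + 133b = −347.6;  Outcrop 103−Outcrop 101: −469a + 244b = 239.3.
Solving gives a = −0.56463, b = −0.10455.
Gradient magnitude |∇z| = √(a² + b²) = √(0.31880 + 0.01093) = 0.57423.
True dip = arctan(0.57423) = 29.9°, dipping toward E (azimuth ≈ 080°).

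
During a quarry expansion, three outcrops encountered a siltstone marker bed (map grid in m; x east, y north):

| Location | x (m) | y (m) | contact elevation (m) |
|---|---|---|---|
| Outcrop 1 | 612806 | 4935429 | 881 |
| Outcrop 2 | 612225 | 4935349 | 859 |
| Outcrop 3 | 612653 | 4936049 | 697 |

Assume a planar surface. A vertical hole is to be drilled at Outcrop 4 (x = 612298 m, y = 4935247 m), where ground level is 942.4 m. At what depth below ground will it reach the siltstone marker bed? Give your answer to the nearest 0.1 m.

49.5 m

Two edge vectors: Outcrop 1→Outcrop 2 = (-581, -80, -22), Outcrop 1→Outcrop 3 = (-153, 620, -184).
Normal n = (Outcrop 1→Outcrop 2) × (Outcrop 1→Outcrop 3) = (28360, -103538, -372460).
So ∂z/∂x = −n_x/n_z = 0.076142405 and ∂z/∂y = −n_y/n_z = −0.277984213.
Intercept c from Outcrop 1: 881 − 46660.52 + 1371971.35 = 1326191.82.
At (612298, 4935247): z_contact = 46621.84 − 1371920.75 + 1326191.82 = 892.91 m.
Depth below ground = 942.4 − 892.91 = 49.5 m.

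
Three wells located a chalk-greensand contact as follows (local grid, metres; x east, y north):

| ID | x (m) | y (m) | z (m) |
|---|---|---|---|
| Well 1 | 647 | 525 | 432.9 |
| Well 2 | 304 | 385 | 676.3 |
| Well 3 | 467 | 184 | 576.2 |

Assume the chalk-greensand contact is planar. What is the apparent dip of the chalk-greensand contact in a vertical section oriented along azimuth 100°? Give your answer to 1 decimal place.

Let the plane be z = a·x + b·y + c.
Well 2−Well 1: −343a − 140b = 243.4;  Well 3−Well 1: −180a − 341b = 143.3.
Solving gives a = −0.68587, b = −0.05819.
Unit vector along 100° is (sin 100°, cos 100°) = (0.9848, -0.1736).
Slope in that direction = a·(0.9848) + b·(-0.1736) = −0.66534.
Apparent dip = arctan|0.66534| = 33.6° (true dip is 34.5°, so apparent ≤ true as expected).

33.6°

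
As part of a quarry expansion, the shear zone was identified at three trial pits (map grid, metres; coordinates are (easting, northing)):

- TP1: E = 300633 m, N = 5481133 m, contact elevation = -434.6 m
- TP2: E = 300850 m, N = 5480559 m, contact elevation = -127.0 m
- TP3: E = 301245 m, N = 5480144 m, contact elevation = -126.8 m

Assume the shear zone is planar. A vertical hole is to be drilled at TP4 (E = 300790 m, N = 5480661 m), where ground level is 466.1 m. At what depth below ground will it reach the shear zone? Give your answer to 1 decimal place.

627.8 m

Let the plane be z = a·E + b·N + c.
TP2−TP1: 217a − 574b = 307.6;  TP3−TP1: 612a − 989b = 307.8.
Solving gives a = −0.933156759, b = −0.888667276.
Then c = -434.6 − a·300633 − b·5481133 = 5151006.65.
At (300790, 5480661): z_contact = −280684.22 − 4870484.08 + 5151006.65 = -161.65 m.
Depth below ground = 466.1 − (-161.65) = 627.8 m.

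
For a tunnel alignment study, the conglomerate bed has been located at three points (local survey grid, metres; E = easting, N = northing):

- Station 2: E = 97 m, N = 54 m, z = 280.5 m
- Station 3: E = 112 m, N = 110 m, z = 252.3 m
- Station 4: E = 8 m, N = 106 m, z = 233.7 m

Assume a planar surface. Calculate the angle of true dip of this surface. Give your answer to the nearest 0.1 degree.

Let the plane be z = a·E + b·N + c.
Station 3−Station 2: 15a + 56b = −28.2;  Station 4−Station 2: −89a + 52b = −46.8.
Solving gives a = 0.20028, b = −0.55722.
Gradient magnitude |∇z| = √(a² + b²) = √(0.04011 + 0.31049) = 0.59212.
True dip = arctan(0.59212) = 30.6°, dipping toward NNW (azimuth ≈ 340°).

30.6°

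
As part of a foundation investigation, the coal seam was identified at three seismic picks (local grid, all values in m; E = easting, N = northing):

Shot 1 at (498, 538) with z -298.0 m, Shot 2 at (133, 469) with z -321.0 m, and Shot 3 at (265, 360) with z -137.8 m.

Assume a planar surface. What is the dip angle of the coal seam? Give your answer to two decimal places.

53.30°

Let the plane be z = a·E + b·N + c.
Shot 2−Shot 1: −365a − 69b = −23;  Shot 3−Shot 1: −233a − 178b = 160.2.
Solving gives a = 0.30982, b = −1.30554.
Gradient magnitude |∇z| = √(a² + b²) = √(0.09599 + 1.70445) = 1.34180.
True dip = arctan(1.34180) = 53.30°, dipping toward NNW (azimuth ≈ 347°).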